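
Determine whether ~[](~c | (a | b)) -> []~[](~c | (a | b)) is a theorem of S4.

Tableau for the negation ~(~[](~c | (a | b)) -> []~[](~c | (a | b))):
1. ~(~[](~c | (a | b)) -> []~[](~c | (a | b))), w0
2. ~[](~c | (a | b)), w0   [~->-rule on 1]
3. ~[]~[](~c | (a | b)), w0   [~->-rule on 1]
4. ~(~c | (a | b)), w1   [~[]-rule on 2: fresh world w1, w0Rw1]
5. c, w1   [~|-rule on 4]
6. ~(a | b), w1   [~|-rule on 4]
7. ~a, w1   [~|-rule on 6]
8. ~b, w1   [~|-rule on 6]
9. [](~c | (a | b)), w2   [~[]-rule on 3: fresh world w2, w0Rw2]
10. ~c | (a | b), w2   [[]-rule on 9 via w2Rw2]
11. a | b, w2   [|-rule on 10 (branches; this branch)]
12. b, w2   [|-rule on 11 (branches; this branch)]
Accessibility: w0Rw0, w0Rw1, w0Rw2, w1Rw1, w2Rw2
The negation has an open branch (countermodel exists).

Not valid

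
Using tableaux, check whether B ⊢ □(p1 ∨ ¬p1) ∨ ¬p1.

Tableau for the negation ¬(□(p1 ∨ ¬p1) ∨ ¬p1):
1. ¬(□(p1 ∨ ¬p1) ∨ ¬p1), u
2. ¬□(p1 ∨ ¬p1), u
3. p1, u
4. ¬(p1 ∨ ¬p1), v
5. ¬p1, v
6. p1, v
Accessibility: uRu, uRv, vRu, vRv
Branch closes: p1 and ¬p1 both at v.
All branches of the negation close; one closing branch shown above.

Yes, valid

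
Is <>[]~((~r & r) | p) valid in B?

Tableau for the negation ~<>[]~((~r & r) | p):
1. ~<>[]~((~r & r) | p), u
2. ~[]~((~r & r) | p), u
3. (~r & r) | p, v
4. ~[]~((~r & r) | p), v
5. p, v
6. (~r & r) | p, w
7. p, w
Accessibility: uRu, uRv, vRu, vRv, vRw, wRv, wRw
The negation has an open branch (countermodel exists).

Not valid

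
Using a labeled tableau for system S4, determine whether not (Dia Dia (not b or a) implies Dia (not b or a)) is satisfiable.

1. not (Dia Dia (not b or a) implies Dia (not b or a)), w0
2. Dia Dia (not b or a), w0
3. not Dia (not b or a), w0
4. not (not b or a), w0
5. b, w0
6. not a, w0
7. Dia (not b or a), w1
8. not (not b or a), w1
9. b, w1
10. not a, w1
11. not b or a, w2
12. not (not b or a), w2
13. b, w2
14. not a, w2
15. a, w2
Accessibility: w0Rw0, w0Rw1, w0Rw2, w1Rw1, w1Rw2, w2Rw2
Branch closes: a and not a both at w2.
All branches of the tableau close; one closing branch shown above.

Unsatisfiable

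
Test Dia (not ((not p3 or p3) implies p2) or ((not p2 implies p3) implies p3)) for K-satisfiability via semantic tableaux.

1. Dia (not ((not p3 or p3) implies p2) or ((not p2 implies p3) implies p3)), u
2. not ((not p3 or p3) implies p2) or ((not p2 implies p3) implies p3), v   [Dia-rule on 1: fresh world v, uRv]
3. (not p2 implies p3) implies p3, v   [or-rule on 2 (branches; this branch)]
4. p3, v   [implies-rule on 3 (branches; this branch)]
Accessibility: uRv

Satisfiable (open branch found)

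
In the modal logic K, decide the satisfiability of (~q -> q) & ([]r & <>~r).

1. (~q -> q) & ([]r & <>~r), u
2. ~q -> q, u   [&-rule on 1]
3. []r & <>~r, u   [&-rule on 1]
4. []r, u   [&-rule on 3]
5. <>~r, u   [&-rule on 3]
6. q, u   [->-rule on 2 (branches; this branch)]
7. ~r, v   [<>-rule on 5: fresh world v, uRv]
8. r, v   [[]-rule on 4 via uRv]
Accessibility: uRv
Branch closes: r and ~r both at v.
All branches of the tableau close; one closing branch shown above.

Unsatisfiable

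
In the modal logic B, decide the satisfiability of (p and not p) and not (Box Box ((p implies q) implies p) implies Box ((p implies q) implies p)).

1. (p and not p) and not (Box Box ((p implies q) implies p) implies Box ((p implies q) implies p)), w0
2. p and not p, w0
3. not (Box Box ((p implies q) implies p) implies Box ((p implies q) implies p)), w0
4. p, w0
5. not p, w0
Accessibility: w0Rw0
Branch closes: p and not p both at w0.
(One branch shown.) All branches close.

No, unsatisfiable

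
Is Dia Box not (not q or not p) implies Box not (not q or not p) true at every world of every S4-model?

Invalid (countermodel exists)

Tableau for the negation not (Dia Box not (not q or not p) implies Box not (not q or not p)):
1. not (Dia Box not (not q or not p) implies Box not (not q or not p)), 0
2. Dia Box not (not q or not p), 0
3. not Box not (not q or not p), 0
4. Box not (not q or not p), 1
5. not (not q or not p), 1
6. q, 1
7. p, 1
8. not q or not p, 2
9. not p, 2
Accessibility: 0R0, 0R1, 0R2, 1R1, 2R2
The negation has an open branch (countermodel exists).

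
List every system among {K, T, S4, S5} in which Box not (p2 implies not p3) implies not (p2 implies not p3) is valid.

T, S4, S5

K-tableau for the negation not (Box not (p2 implies not p3) implies not (p2 implies not p3)):
1. not (Box not (p2 implies not p3) implies not (p2 implies not p3)), w0
2. Box not (p2 implies not p3), w0   [neg-implies-rule on 1]
3. p2 implies not p3, w0   [neg-implies-rule on 1]
4. not p3, w0   [implies-rule on 3 (branches; this branch)]
Complete open branch: countermodel on a K-frame, so not valid in K.
T-tableau for the negation not (Box not (p2 implies not p3) implies not (p2 implies not p3)):
1. not (Box not (p2 implies not p3) implies not (p2 implies not p3)), w0
2. Box not (p2 implies not p3), w0   [neg-implies-rule on 1]
3. p2 implies not p3, w0   [neg-implies-rule on 1]
4. not (p2 implies not p3), w0   [Box-rule on 2 via w0Rw0]
5. p2, w0   [neg-implies-rule on 4]
6. p3, w0   [neg-implies-rule on 4]
7. not p3, w0   [implies-rule on 3 (branches; this branch)]
Accessibility: w0Rw0
Branch closes: p3 and not p3 both at w0.
Every branch closes (one shown): valid in T, hence also in S4, S5 (every theorem of T is a theorem of S4 and S5).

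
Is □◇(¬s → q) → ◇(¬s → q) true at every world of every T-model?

Yes, valid

Tableau for the negation ¬(□◇(¬s → q) → ◇(¬s → q)):
1. ¬(□◇(¬s → q) → ◇(¬s → q)), w0
2. □◇(¬s → q), w0   [¬→-rule on 1]
3. ¬◇(¬s → q), w0   [¬→-rule on 1]
4. ◇(¬s → q), w0   [□-rule on 2 via w0Rw0]
5. ¬(¬s → q), w0   [¬◇-rule on 3 via w0Rw0]
6. ¬s, w0   [¬→-rule on 5]
7. ¬q, w0   [¬→-rule on 5]
8. ¬s → q, w1   [◇-rule on 4: fresh world w1, w0Rw1]
9. ◇(¬s → q), w1   [□-rule on 2 via w0Rw1]
10. ¬(¬s → q), w1   [¬◇-rule on 3 via w0Rw1]
11. ¬s, w1   [¬→-rule on 10]
12. ¬q, w1   [¬→-rule on 10]
13. q, w1   [→-rule on 8 (branches; this branch)]
Accessibility: w0Rw0, w0Rw1, w1Rw1
Branch closes: q and ¬q both at w1.
Every branch of the negation's tableau closes; the branch above is one of them.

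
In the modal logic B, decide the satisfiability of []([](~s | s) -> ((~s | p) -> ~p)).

Yes, satisfiable

1. []([](~s | s) -> ((~s | p) -> ~p)), w0
2. [](~s | s) -> ((~s | p) -> ~p), w0
3. (~s | p) -> ~p, w0
4. ~p, w0
Accessibility: w0Rw0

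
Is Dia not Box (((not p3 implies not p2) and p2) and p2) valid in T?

Tableau for the negation not Dia not Box (((not p3 implies not p2) and p2) and p2):
1. not Dia not Box (((not p3 implies not p2) and p2) and p2), w0
2. Box (((not p3 implies not p2) and p2) and p2), w0
3. ((not p3 implies not p2) and p2) and p2, w0
4. (not p3 implies not p2) and p2, w0
5. p2, w0
6. not p3 implies not p2, w0
7. p3, w0
Accessibility: w0Rw0
The negation has an open branch (countermodel exists).

No, not valid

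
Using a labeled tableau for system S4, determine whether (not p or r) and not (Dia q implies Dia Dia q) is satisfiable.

Unsatisfiable

1. (not p or r) and not (Dia q implies Dia Dia q), w0
2. not p or r, w0
3. not (Dia q implies Dia Dia q), w0
4. Dia q, w0
5. not Dia Dia q, w0
6. not Dia q, w0
7. not q, w0
8. r, w0
9. q, w1
10. not Dia q, w1
11. not q, w1
Accessibility: w0Rw0, w0Rw1, w1Rw1
Branch closes: q and not q both at w1.
(One branch shown.) All branches close.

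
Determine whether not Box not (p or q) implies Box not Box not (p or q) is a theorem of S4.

Tableau for the negation not (not Box not (p or q) implies Box not Box not (p or q)):
1. not (not Box not (p or q) implies Box not Box not (p or q)), w0
2. not Box not (p or q), w0   [neg-implies-rule on 1]
3. not Box not Box not (p or q), w0   [neg-implies-rule on 1]
4. p or q, w1   [neg-Box-rule on 2: fresh world w1, w0Rw1]
5. q, w1   [or-rule on 4 (branches; this branch)]
6. Box not (p or q), w2   [neg-Box-rule on 3: fresh world w2, w0Rw2]
7. not (p or q), w2   [Box-rule on 6 via w2Rw2]
8. not p, w2   [neg-or-rule on 7]
9. not q, w2   [neg-or-rule on 7]
Accessibility: w0Rw0, w0Rw1, w0Rw2, w1Rw1, w2Rw2
The negation has an open branch (countermodel exists).

Invalid (countermodel exists)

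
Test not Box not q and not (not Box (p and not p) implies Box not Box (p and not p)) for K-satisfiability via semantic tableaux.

Satisfiable (open branch found)

1. not Box not q and not (not Box (p and not p) implies Box not Box (p and not p)), w0
2. not Box not q, w0
3. not (not Box (p and not p) implies Box not Box (p and not p)), w0
4. not Box (p and not p), w0
5. not Box not Box (p and not p), w0
6. q, w1
7. not (p and not p), w2
8. p, w2
9. Box (p and not p), w3
Accessibility: w0Rw1, w0Rw2, w0Rw3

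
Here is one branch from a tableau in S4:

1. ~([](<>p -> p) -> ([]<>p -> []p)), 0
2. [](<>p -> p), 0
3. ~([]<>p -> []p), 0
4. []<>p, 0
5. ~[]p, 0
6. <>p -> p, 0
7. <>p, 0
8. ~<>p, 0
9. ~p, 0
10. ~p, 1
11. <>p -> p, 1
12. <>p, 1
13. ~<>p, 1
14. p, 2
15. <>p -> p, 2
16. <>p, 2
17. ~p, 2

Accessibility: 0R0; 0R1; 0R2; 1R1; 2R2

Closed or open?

Yes, closed

Both p and ~p appear at 2.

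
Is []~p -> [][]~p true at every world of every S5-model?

Valid in S5

Tableau for the negation ~([]~p -> [][]~p):
1. ~([]~p -> [][]~p), w0
2. []~p, w0
3. ~[][]~p, w0
4. ~p, w0
5. ~[]~p, w1
6. ~p, w1
7. p, w2
8. ~p, w2
Accessibility: w0Rw0, w0Rw1, w0Rw2, w1Rw0, w1Rw1, w1Rw2, w2Rw0, w2Rw1, w2Rw2
Branch closes: p and ~p both at w2.
All branches of the negation close; one closing branch shown above.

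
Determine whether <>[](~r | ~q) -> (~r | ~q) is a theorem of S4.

Tableau for the negation ~(<>[](~r | ~q) -> (~r | ~q)):
1. ~(<>[](~r | ~q) -> (~r | ~q)), u
2. <>[](~r | ~q), u
3. ~(~r | ~q), u
4. r, u
5. q, u
6. [](~r | ~q), v
7. ~r | ~q, v
8. ~q, v
Accessibility: uRu, uRv, vRv
The negation has an open branch (countermodel exists).

Not valid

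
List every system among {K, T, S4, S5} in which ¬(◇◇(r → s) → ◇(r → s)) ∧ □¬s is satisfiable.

S4-tableau for the formula:
1. ¬(◇◇(r → s) → ◇(r → s)) ∧ □¬s, w0
2. ¬(◇◇(r → s) → ◇(r → s)), w0
3. □¬s, w0
4. ◇◇(r → s), w0
5. ¬◇(r → s), w0
6. ¬s, w0
7. ¬(r → s), w0
8. r, w0
9. ◇(r → s), w1
10. ¬s, w1
11. ¬(r → s), w1
12. r, w1
13. r → s, w2
14. ¬s, w2
15. ¬(r → s), w2
16. r, w2
17. s, w2
Accessibility: w0Rw0, w0Rw1, w0Rw2, w1Rw1, w1Rw2, w2Rw2
Branch closes: s and ¬s both at w2.
Every branch closes (one shown): unsatisfiable in S4, hence also in S5 (every S5-frame is an S4-frame).
T-tableau for the formula:
1. ¬(◇◇(r → s) → ◇(r → s)) ∧ □¬s, w0
2. ¬(◇◇(r → s) → ◇(r → s)), w0
3. □¬s, w0
4. ◇◇(r → s), w0
5. ¬◇(r → s), w0
6. ¬s, w0
7. ¬(r → s), w0
8. r, w0
9. ◇(r → s), w1
10. ¬s, w1
11. ¬(r → s), w1
12. r, w1
13. r → s, w2
14. s, w2
Accessibility: w0Rw0, w0Rw1, w1Rw1, w1Rw2, w2Rw2
Complete open branch: satisfiable in T, hence also in K (this T-model is also a K-model).

K, T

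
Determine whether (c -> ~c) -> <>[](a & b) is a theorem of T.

No, not valid

Tableau for the negation ~((c -> ~c) -> <>[](a & b)):
1. ~((c -> ~c) -> <>[](a & b)), u
2. c -> ~c, u
3. ~<>[](a & b), u
4. ~[](a & b), u
5. ~c, u
6. ~(a & b), v
7. ~[](a & b), v
8. ~b, v
9. ~(a & b), w
10. ~b, w
Accessibility: uRu, uRv, vRv, vRw, wRw
The negation has an open branch (countermodel exists).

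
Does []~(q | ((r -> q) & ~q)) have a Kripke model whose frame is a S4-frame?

1. []~(q | ((r -> q) & ~q)), 0
2. ~(q | ((r -> q) & ~q)), 0
3. ~q, 0
4. ~((r -> q) & ~q), 0
5. ~(r -> q), 0
6. r, 0
Accessibility: 0R0

Yes, satisfiable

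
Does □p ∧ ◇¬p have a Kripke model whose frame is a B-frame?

1. □p ∧ ◇¬p, w0
2. □p, w0
3. ◇¬p, w0
4. p, w0
5. ¬p, w1
6. p, w1
Accessibility: w0Rw0, w0Rw1, w1Rw0, w1Rw1
Branch closes: p and ¬p both at w1.
Every branch closes; the branch above is one of them.

Unsatisfiable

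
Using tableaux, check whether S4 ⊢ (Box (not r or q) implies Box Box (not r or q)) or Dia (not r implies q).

Yes, valid

Tableau for the negation not ((Box (not r or q) implies Box Box (not r or q)) or Dia (not r implies q)):
1. not ((Box (not r or q) implies Box Box (not r or q)) or Dia (not r implies q)), u
2. not (Box (not r or q) implies Box Box (not r or q)), u   [neg-or-rule on 1]
3. not Dia (not r implies q), u   [neg-or-rule on 1]
4. Box (not r or q), u   [neg-implies-rule on 2]
5. not Box Box (not r or q), u   [neg-implies-rule on 2]
6. not (not r implies q), u   [neg-Dia-rule on 3 via uRu]
7. not r, u   [neg-implies-rule on 6]
8. not q, u   [neg-implies-rule on 6]
9. not r or q, u   [Box-rule on 4 via uRu]
10. not Box (not r or q), v   [neg-Box-rule on 5: fresh world v, uRv]
11. not (not r implies q), v   [neg-Dia-rule on 3 via uRv]
12. not r, v   [neg-implies-rule on 11]
13. not q, v   [neg-implies-rule on 11]
14. not r or q, v   [Box-rule on 4 via uRv]
15. not (not r or q), w   [neg-Box-rule on 10: fresh world w, vRw]
16. r, w   [neg-or-rule on 15]
17. not q, w   [neg-or-rule on 15]
18. not (not r implies q), w   [neg-Dia-rule on 3 via uRw]
19. not r, w   [neg-implies-rule on 18]
Accessibility: uRu, uRv, uRw, vRv, vRw, wRw
Branch closes: r and not r both at w.
Every branch of the negation's tableau closes; the branch above is one of them.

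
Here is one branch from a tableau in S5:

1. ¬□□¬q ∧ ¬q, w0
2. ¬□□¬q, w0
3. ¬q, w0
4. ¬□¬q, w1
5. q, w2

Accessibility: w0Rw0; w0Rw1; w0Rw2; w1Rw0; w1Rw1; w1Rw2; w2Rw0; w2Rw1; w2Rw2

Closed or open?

No world carries both an atom and its negation.

Not closed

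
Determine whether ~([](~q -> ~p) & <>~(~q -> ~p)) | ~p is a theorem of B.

Valid in B

Tableau for the negation ~(~([](~q -> ~p) & <>~(~q -> ~p)) | ~p):
1. ~(~([](~q -> ~p) & <>~(~q -> ~p)) | ~p), u
2. [](~q -> ~p) & <>~(~q -> ~p), u
3. p, u
4. [](~q -> ~p), u
5. <>~(~q -> ~p), u
6. ~q -> ~p, u
7. q, u
8. ~(~q -> ~p), v
9. ~q, v
10. p, v
11. ~q -> ~p, v
12. ~p, v
Accessibility: uRu, uRv, vRu, vRv
Branch closes: p and ~p both at v.
All branches of the negation close; one closing branch shown above.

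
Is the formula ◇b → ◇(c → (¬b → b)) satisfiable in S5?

1. ◇b → ◇(c → (¬b → b)), 0
2. ◇(c → (¬b → b)), 0
3. c → (¬b → b), 1
4. ¬b → b, 1
5. b, 1
Accessibility: 0R0, 0R1, 1R0, 1R1

Yes, satisfiable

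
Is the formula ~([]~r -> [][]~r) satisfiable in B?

1. ~([]~r -> [][]~r), w0
2. []~r, w0
3. ~[][]~r, w0
4. ~r, w0
5. ~[]~r, w1
6. ~r, w1
7. r, w2
Accessibility: w0Rw0, w0Rw1, w1Rw0, w1Rw1, w1Rw2, w2Rw1, w2Rw2

Satisfiable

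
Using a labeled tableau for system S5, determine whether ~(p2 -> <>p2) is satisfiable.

1. ~(p2 -> <>p2), w0
2. p2, w0
3. ~<>p2, w0
4. ~p2, w0
Accessibility: w0Rw0
Branch closes: p2 and ~p2 both at w0.
All branches of the tableau close; one closing branch shown above.

Unsatisfiable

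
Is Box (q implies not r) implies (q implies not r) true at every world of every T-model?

Valid

Tableau for the negation not (Box (q implies not r) implies (q implies not r)):
1. not (Box (q implies not r) implies (q implies not r)), w0
2. Box (q implies not r), w0   [neg-implies-rule on 1]
3. not (q implies not r), w0   [neg-implies-rule on 1]
4. q, w0   [neg-implies-rule on 3]
5. r, w0   [neg-implies-rule on 3]
6. q implies not r, w0   [Box-rule on 2 via w0Rw0]
7. not r, w0   [implies-rule on 6 (branches; this branch)]
Accessibility: w0Rw0
Branch closes: r and not r both at w0.
All branches of the negation close; one closing branch shown above.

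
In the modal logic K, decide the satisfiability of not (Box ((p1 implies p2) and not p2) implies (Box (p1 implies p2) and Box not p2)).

Unsatisfiable (every branch closes)

1. not (Box ((p1 implies p2) and not p2) implies (Box (p1 implies p2) and Box not p2)), w0
2. Box ((p1 implies p2) and not p2), w0
3. not (Box (p1 implies p2) and Box not p2), w0
4. not Box (p1 implies p2), w0
5. not (p1 implies p2), w1
6. p1, w1
7. not p2, w1
8. (p1 implies p2) and not p2, w1
9. p1 implies p2, w1
10. p2, w1
Accessibility: w0Rw1
Branch closes: p2 and not p2 both at w1.
(One branch shown.) All branches close.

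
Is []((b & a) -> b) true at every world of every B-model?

Valid in B

Tableau for the negation ~[]((b & a) -> b):
1. ~[]((b & a) -> b), w0
2. ~((b & a) -> b), w1   [~[]-rule on 1: fresh world w1, w0Rw1]
3. b & a, w1   [~->-rule on 2]
4. ~b, w1   [~->-rule on 2]
5. b, w1   [&-rule on 3]
6. a, w1   [&-rule on 3]
Accessibility: w0Rw0, w0Rw1, w1Rw0, w1Rw1
Branch closes: b and ~b both at w1.
Every branch of the negation's tableau closes; the branch above is one of them.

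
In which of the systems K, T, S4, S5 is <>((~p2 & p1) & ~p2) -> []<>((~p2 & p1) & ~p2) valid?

S5-tableau for the negation ~(<>((~p2 & p1) & ~p2) -> []<>((~p2 & p1) & ~p2)):
1. ~(<>((~p2 & p1) & ~p2) -> []<>((~p2 & p1) & ~p2)), 0
2. <>((~p2 & p1) & ~p2), 0
3. ~[]<>((~p2 & p1) & ~p2), 0
4. (~p2 & p1) & ~p2, 1
5. ~p2 & p1, 1
6. ~p2, 1
7. p1, 1
8. ~<>((~p2 & p1) & ~p2), 2
9. ~((~p2 & p1) & ~p2), 0
10. ~((~p2 & p1) & ~p2), 1
11. ~((~p2 & p1) & ~p2), 2
12. ~(~p2 & p1), 0
13. ~(~p2 & p1), 1
14. p2, 2
15. ~p1, 0
16. ~p1, 1
Accessibility: 0R0, 0R1, 0R2, 1R0, 1R1, 1R2, 2R0, 2R1, 2R2
Branch closes: p1 and ~p1 both at 1.
Every branch closes (one shown): valid in S5.
S4-tableau for the negation ~(<>((~p2 & p1) & ~p2) -> []<>((~p2 & p1) & ~p2)):
1. ~(<>((~p2 & p1) & ~p2) -> []<>((~p2 & p1) & ~p2)), 0
2. <>((~p2 & p1) & ~p2), 0
3. ~[]<>((~p2 & p1) & ~p2), 0
4. (~p2 & p1) & ~p2, 1
5. ~p2 & p1, 1
6. ~p2, 1
7. p1, 1
8. ~<>((~p2 & p1) & ~p2), 2
9. ~((~p2 & p1) & ~p2), 2
10. p2, 2
Accessibility: 0R0, 0R1, 0R2, 1R1, 2R2
Complete open branch: countermodel on an S4-frame, so not valid in S4, nor in K, T (the same frame is also a K-frame and a T-frame).

S5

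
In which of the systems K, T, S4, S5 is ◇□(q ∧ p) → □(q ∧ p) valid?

S5

S4-tableau for the negation ¬(◇□(q ∧ p) → □(q ∧ p)):
1. ¬(◇□(q ∧ p) → □(q ∧ p)), u
2. ◇□(q ∧ p), u   [¬→-rule on 1]
3. ¬□(q ∧ p), u   [¬→-rule on 1]
4. □(q ∧ p), v   [◇-rule on 2: fresh world v, uRv]
5. q ∧ p, v   [□-rule on 4 via vRv]
6. q, v   [∧-rule on 5]
7. p, v   [∧-rule on 5]
8. ¬(q ∧ p), w   [¬□-rule on 3: fresh world w, uRw]
9. ¬p, w   [¬∧-rule on 8 (branches; this branch)]
Accessibility: uRu, uRv, uRw, vRv, wRw
Complete open branch: countermodel on an S4-frame, so not valid in S4, nor in K, T (the same frame is also a K-frame and a T-frame).
S5-tableau for the negation ¬(◇□(q ∧ p) → □(q ∧ p)):
1. ¬(◇□(q ∧ p) → □(q ∧ p)), u
2. ◇□(q ∧ p), u   [¬→-rule on 1]
3. ¬□(q ∧ p), u   [¬→-rule on 1]
4. □(q ∧ p), v   [◇-rule on 2: fresh world v, uRv]
5. q ∧ p, u   [□-rule on 4 via vRu]
6. q, u   [∧-rule on 5]
7. p, u   [∧-rule on 5]
8. q ∧ p, v   [□-rule on 4 via vRv]
9. q, v   [∧-rule on 8]
10. p, v   [∧-rule on 8]
11. ¬(q ∧ p), w   [¬□-rule on 3: fresh world w, uRw]
12. q ∧ p, w   [□-rule on 4 via vRw]
13. q, w   [∧-rule on 12]
14. p, w   [∧-rule on 12]
15. ¬p, w   [¬∧-rule on 11 (branches; this branch)]
Accessibility: uRu, uRv, uRw, vRu, vRv, vRw, wRu, wRv, wRw
Branch closes: p and ¬p both at w.
Every branch closes (one shown): valid in S5.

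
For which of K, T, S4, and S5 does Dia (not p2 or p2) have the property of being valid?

K-tableau for the negation not Dia (not p2 or p2):
1. not Dia (not p2 or p2), 0
Complete open branch: countermodel on a K-frame, so not valid in K.
T-tableau for the negation not Dia (not p2 or p2):
1. not Dia (not p2 or p2), 0
2. not (not p2 or p2), 0
3. p2, 0
4. not p2, 0
Accessibility: 0R0
Branch closes: p2 and not p2 both at 0.
Every branch closes (one shown): valid in T, hence also in S4, S5 (every theorem of T is a theorem of S4 and S5).

T, S4, S5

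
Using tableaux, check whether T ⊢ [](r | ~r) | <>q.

Valid in T

Tableau for the negation ~([](r | ~r) | <>q):
1. ~([](r | ~r) | <>q), u
2. ~[](r | ~r), u
3. ~<>q, u
4. ~q, u
5. ~(r | ~r), v
6. ~r, v
7. r, v
Accessibility: uRu, uRv, vRv
Branch closes: r and ~r both at v.
All branches of the negation close; one closing branch shown above.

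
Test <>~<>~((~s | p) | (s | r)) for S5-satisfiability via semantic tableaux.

Satisfiable (open branch found)

1. <>~<>~((~s | p) | (s | r)), w0
2. ~<>~((~s | p) | (s | r)), w1
3. (~s | p) | (s | r), w0
4. (~s | p) | (s | r), w1
5. s | r, w0
6. s | r, w1
7. r, w0
8. r, w1
Accessibility: w0Rw0, w0Rw1, w1Rw0, w1Rw1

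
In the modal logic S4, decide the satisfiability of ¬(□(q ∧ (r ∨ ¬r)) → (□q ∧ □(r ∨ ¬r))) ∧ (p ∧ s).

Unsatisfiable (every branch closes)

1. ¬(□(q ∧ (r ∨ ¬r)) → (□q ∧ □(r ∨ ¬r))) ∧ (p ∧ s), u
2. ¬(□(q ∧ (r ∨ ¬r)) → (□q ∧ □(r ∨ ¬r))), u
3. p ∧ s, u
4. □(q ∧ (r ∨ ¬r)), u
5. ¬(□q ∧ □(r ∨ ¬r)), u
6. p, u
7. s, u
8. q ∧ (r ∨ ¬r), u
9. q, u
10. r ∨ ¬r, u
11. ¬□q, u
12. ¬r, u
13. ¬q, v
14. q ∧ (r ∨ ¬r), v
15. q, v
16. r ∨ ¬r, v
Accessibility: uRu, uRv, vRv
Branch closes: q and ¬q both at v.
Every branch closes; the branch above is one of them.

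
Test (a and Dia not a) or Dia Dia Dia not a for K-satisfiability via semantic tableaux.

1. (a and Dia not a) or Dia Dia Dia not a, u
2. Dia Dia Dia not a, u
3. Dia Dia not a, v
4. Dia not a, w
5. not a, x
Accessibility: uRv, vRw, wRx

Satisfiable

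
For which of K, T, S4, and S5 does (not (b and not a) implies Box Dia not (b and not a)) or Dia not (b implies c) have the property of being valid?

S5

S4-tableau for the negation not ((not (b and not a) implies Box Dia not (b and not a)) or Dia not (b implies c)):
1. not ((not (b and not a) implies Box Dia not (b and not a)) or Dia not (b implies c)), 0
2. not (not (b and not a) implies Box Dia not (b and not a)), 0   [neg-or-rule on 1]
3. not Dia not (b implies c), 0   [neg-or-rule on 1]
4. not (b and not a), 0   [neg-implies-rule on 2]
5. not Box Dia not (b and not a), 0   [neg-implies-rule on 2]
6. b implies c, 0   [neg-Dia-rule on 3 via 0R0]
7. a, 0   [neg-and-rule on 4 (branches; this branch)]
8. c, 0   [implies-rule on 6 (branches; this branch)]
9. not Dia not (b and not a), 1   [neg-Box-rule on 5: fresh world 1, 0R1]
10. b implies c, 1   [neg-Dia-rule on 3 via 0R1]
11. b and not a, 1   [neg-Dia-rule on 9 via 1R1]
12. b, 1   [and-rule on 11]
13. not a, 1   [and-rule on 11]
14. c, 1   [implies-rule on 10 (branches; this branch)]
Accessibility: 0R0, 0R1, 1R1
Complete open branch: countermodel on an S4-frame, so not valid in S4, nor in K, T (the same frame is also a K-frame and a T-frame).
S5-tableau for the negation not ((not (b and not a) implies Box Dia not (b and not a)) or Dia not (b implies c)):
1. not ((not (b and not a) implies Box Dia not (b and not a)) or Dia not (b implies c)), 0
2. not (not (b and not a) implies Box Dia not (b and not a)), 0   [neg-or-rule on 1]
3. not Dia not (b implies c), 0   [neg-or-rule on 1]
4. not (b and not a), 0   [neg-implies-rule on 2]
5. not Box Dia not (b and not a), 0   [neg-implies-rule on 2]
6. b implies c, 0   [neg-Dia-rule on 3 via 0R0]
7. a, 0   [neg-and-rule on 4 (branches; this branch)]
8. c, 0   [implies-rule on 6 (branches; this branch)]
9. not Dia not (b and not a), 1   [neg-Box-rule on 5: fresh world 1, 0R1]
10. b implies c, 1   [neg-Dia-rule on 3 via 0R1]
11. b and not a, 0   [neg-Dia-rule on 9 via 1R0]
12. b, 0   [and-rule on 11]
13. not a, 0   [and-rule on 11]
Accessibility: 0R0, 0R1, 1R0, 1R1
Branch closes: a and not a both at 0.
Every branch closes (one shown): valid in S5.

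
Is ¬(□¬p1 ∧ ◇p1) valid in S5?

Tableau for the negation □¬p1 ∧ ◇p1:
1. □¬p1 ∧ ◇p1, w0
2. □¬p1, w0   [∧-rule on 1]
3. ◇p1, w0   [∧-rule on 1]
4. ¬p1, w0   [□-rule on 2 via w0Rw0]
5. p1, w1   [◇-rule on 3: fresh world w1, w0Rw1]
6. ¬p1, w1   [□-rule on 2 via w0Rw1]
Accessibility: w0Rw0, w0Rw1, w1Rw0, w1Rw1
Branch closes: p1 and ¬p1 both at w1.
Every branch of the negation's tableau closes; the branch above is one of them.

Valid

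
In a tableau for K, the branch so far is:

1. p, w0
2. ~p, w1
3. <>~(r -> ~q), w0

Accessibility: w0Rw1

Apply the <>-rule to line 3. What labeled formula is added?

a fresh world w2 with w0Rw2, and ~(r -> ~q) at w2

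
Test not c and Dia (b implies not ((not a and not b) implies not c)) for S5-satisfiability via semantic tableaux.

Satisfiable (open branch found)

1. not c and Dia (b implies not ((not a and not b) implies not c)), 0
2. not c, 0
3. Dia (b implies not ((not a and not b) implies not c)), 0
4. b implies not ((not a and not b) implies not c), 1
5. not ((not a and not b) implies not c), 1
6. not a and not b, 1
7. c, 1
8. not a, 1
9. not b, 1
Accessibility: 0R0, 0R1, 1R0, 1R1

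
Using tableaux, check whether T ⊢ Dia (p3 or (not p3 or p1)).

Yes, valid

Tableau for the negation not Dia (p3 or (not p3 or p1)):
1. not Dia (p3 or (not p3 or p1)), w0
2. not (p3 or (not p3 or p1)), w0
3. not p3, w0
4. not (not p3 or p1), w0
5. p3, w0
6. not p1, w0
Accessibility: w0Rw0
Branch closes: p3 and not p3 both at w0.
All branches of the negation close; one closing branch shown above.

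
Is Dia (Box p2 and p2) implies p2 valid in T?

Invalid (countermodel exists)

Tableau for the negation not (Dia (Box p2 and p2) implies p2):
1. not (Dia (Box p2 and p2) implies p2), 0
2. Dia (Box p2 and p2), 0
3. not p2, 0
4. Box p2 and p2, 1
5. Box p2, 1
6. p2, 1
Accessibility: 0R0, 0R1, 1R1
The negation has an open branch (countermodel exists).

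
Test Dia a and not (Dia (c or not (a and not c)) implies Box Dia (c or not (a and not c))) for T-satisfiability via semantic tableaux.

1. Dia a and not (Dia (c or not (a and not c)) implies Box Dia (c or not (a and not c))), w0
2. Dia a, w0
3. not (Dia (c or not (a and not c)) implies Box Dia (c or not (a and not c))), w0
4. Dia (c or not (a and not c)), w0
5. not Box Dia (c or not (a and not c)), w0
6. a, w1
7. c or not (a and not c), w2
8. not (a and not c), w2
9. c, w2
10. not Dia (c or not (a and not c)), w3
11. not (c or not (a and not c)), w3
12. not c, w3
13. a and not c, w3
14. a, w3
Accessibility: w0Rw0, w0Rw1, w0Rw2, w0Rw3, w1Rw1, w2Rw2, w3Rw3

Satisfiable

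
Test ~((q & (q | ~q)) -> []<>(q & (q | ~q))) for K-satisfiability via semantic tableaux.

Yes, satisfiable

1. ~((q & (q | ~q)) -> []<>(q & (q | ~q))), w0
2. q & (q | ~q), w0
3. ~[]<>(q & (q | ~q)), w0
4. q, w0
5. q | ~q, w0
6. ~<>(q & (q | ~q)), w1
Accessibility: w0Rw1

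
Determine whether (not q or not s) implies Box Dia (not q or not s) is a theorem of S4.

Not valid

Tableau for the negation not ((not q or not s) implies Box Dia (not q or not s)):
1. not ((not q or not s) implies Box Dia (not q or not s)), w0
2. not q or not s, w0
3. not Box Dia (not q or not s), w0
4. not s, w0
5. not Dia (not q or not s), w1
6. not (not q or not s), w1
7. q, w1
8. s, w1
Accessibility: w0Rw0, w0Rw1, w1Rw1
The negation has an open branch (countermodel exists).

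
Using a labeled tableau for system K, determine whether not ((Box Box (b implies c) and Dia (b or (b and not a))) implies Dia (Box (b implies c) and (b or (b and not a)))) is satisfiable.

No, unsatisfiable

1. not ((Box Box (b implies c) and Dia (b or (b and not a))) implies Dia (Box (b implies c) and (b or (b and not a)))), w0
2. Box Box (b implies c) and Dia (b or (b and not a)), w0   [neg-implies-rule on 1]
3. not Dia (Box (b implies c) and (b or (b and not a))), w0   [neg-implies-rule on 1]
4. Box Box (b implies c), w0   [and-rule on 2]
5. Dia (b or (b and not a)), w0   [and-rule on 2]
6. b or (b and not a), w1   [Dia-rule on 5: fresh world w1, w0Rw1]
7. not (Box (b implies c) and (b or (b and not a))), w1   [neg-Dia-rule on 3 via w0Rw1]
8. Box (b implies c), w1   [Box-rule on 4 via w0Rw1]
9. b and not a, w1   [or-rule on 6 (branches; this branch)]
10. b, w1   [and-rule on 9]
11. not a, w1   [and-rule on 9]
12. not Box (b implies c), w1   [neg-and-rule on 7 (branches; this branch)]
13. not (b implies c), w2   [neg-Box-rule on 12: fresh world w2, w1Rw2]
14. b, w2   [neg-implies-rule on 13]
15. not c, w2   [neg-implies-rule on 13]
16. b implies c, w2   [Box-rule on 8 via w1Rw2]
17. c, w2   [implies-rule on 16 (branches; this branch)]
Accessibility: w0Rw1, w1Rw2
Branch closes: c and not c both at w2.
Every branch closes; the branch above is one of them.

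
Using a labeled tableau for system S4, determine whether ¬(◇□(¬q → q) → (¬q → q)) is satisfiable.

1. ¬(◇□(¬q → q) → (¬q → q)), w0
2. ◇□(¬q → q), w0   [¬→-rule on 1]
3. ¬(¬q → q), w0   [¬→-rule on 1]
4. ¬q, w0   [¬→-rule on 3]
5. □(¬q → q), w1   [◇-rule on 2: fresh world w1, w0Rw1]
6. ¬q → q, w1   [□-rule on 5 via w1Rw1]
7. q, w1   [→-rule on 6 (branches; this branch)]
Accessibility: w0Rw0, w0Rw1, w1Rw1

Satisfiable (open branch found)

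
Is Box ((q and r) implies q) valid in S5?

Tableau for the negation not Box ((q and r) implies q):
1. not Box ((q and r) implies q), w0
2. not ((q and r) implies q), w1
3. q and r, w1
4. not q, w1
5. q, w1
6. r, w1
Accessibility: w0Rw0, w0Rw1, w1Rw0, w1Rw1
Branch closes: q and not q both at w1.
Every branch of the negation's tableau closes; the branch above is one of them.

Valid in S5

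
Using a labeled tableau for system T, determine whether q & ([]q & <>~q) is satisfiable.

No, unsatisfiable

1. q & ([]q & <>~q), w0
2. q, w0   [&-rule on 1]
3. []q & <>~q, w0   [&-rule on 1]
4. []q, w0   [&-rule on 3]
5. <>~q, w0   [&-rule on 3]
6. ~q, w1   [<>-rule on 5: fresh world w1, w0Rw1]
7. q, w1   [[]-rule on 4 via w0Rw1]
Accessibility: w0Rw0, w0Rw1, w1Rw1
Branch closes: q and ~q both at w1.
All branches of the tableau close; one closing branch shown above.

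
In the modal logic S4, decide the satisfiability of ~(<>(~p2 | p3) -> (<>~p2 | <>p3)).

1. ~(<>(~p2 | p3) -> (<>~p2 | <>p3)), w0
2. <>(~p2 | p3), w0   [~->-rule on 1]
3. ~(<>~p2 | <>p3), w0   [~->-rule on 1]
4. ~<>~p2, w0   [~|-rule on 3]
5. ~<>p3, w0   [~|-rule on 3]
6. p2, w0   [~<>-rule on 4 via w0Rw0]
7. ~p3, w0   [~<>-rule on 5 via w0Rw0]
8. ~p2 | p3, w1   [<>-rule on 2: fresh world w1, w0Rw1]
9. p2, w1   [~<>-rule on 4 via w0Rw1]
10. ~p3, w1   [~<>-rule on 5 via w0Rw1]
11. p3, w1   [|-rule on 8 (branches; this branch)]
Accessibility: w0Rw0, w0Rw1, w1Rw1
Branch closes: p3 and ~p3 both at w1.
Every branch closes; the branch above is one of them.

Unsatisfiable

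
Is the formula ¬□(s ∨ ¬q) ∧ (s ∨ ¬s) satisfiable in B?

1. ¬□(s ∨ ¬q) ∧ (s ∨ ¬s), w0
2. ¬□(s ∨ ¬q), w0   [∧-rule on 1]
3. s ∨ ¬s, w0   [∧-rule on 1]
4. ¬s, w0   [∨-rule on 3 (branches; this branch)]
5. ¬(s ∨ ¬q), w1   [¬□-rule on 2: fresh world w1, w0Rw1]
6. ¬s, w1   [¬∨-rule on 5]
7. q, w1   [¬∨-rule on 5]
Accessibility: w0Rw0, w0Rw1, w1Rw0, w1Rw1

Satisfiable (open branch found)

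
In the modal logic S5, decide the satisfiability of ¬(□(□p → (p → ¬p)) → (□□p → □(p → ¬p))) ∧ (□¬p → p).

Unsatisfiable (every branch closes)

1. ¬(□(□p → (p → ¬p)) → (□□p → □(p → ¬p))) ∧ (□¬p → p), w0
2. ¬(□(□p → (p → ¬p)) → (□□p → □(p → ¬p))), w0   [∧-rule on 1]
3. □¬p → p, w0   [∧-rule on 1]
4. □(□p → (p → ¬p)), w0   [¬→-rule on 2]
5. ¬(□□p → □(p → ¬p)), w0   [¬→-rule on 2]
6. □□p, w0   [¬→-rule on 5]
7. ¬□(p → ¬p), w0   [¬→-rule on 5]
8. □p → (p → ¬p), w0   [□-rule on 4 via w0Rw0]
9. □p, w0   [□-rule on 6 via w0Rw0]
10. p, w0   [□-rule on 9 via w0Rw0]
11. ¬□¬p, w0   [→-rule on 3 (branches; this branch)]
12. ¬□p, w0   [→-rule on 8 (branches; this branch)]
13. ¬(p → ¬p), w1   [¬□-rule on 7: fresh world w1, w0Rw1]
14. p, w1   [¬→-rule on 13]
15. □p → (p → ¬p), w1   [□-rule on 4 via w0Rw1]
16. □p, w1   [□-rule on 6 via w0Rw1]
17. ¬□p, w1   [→-rule on 15 (branches; this branch)]
18. p, w2   [¬□-rule on 11: fresh world w2, w0Rw2]
19. □p → (p → ¬p), w2   [□-rule on 4 via w0Rw2]
20. □p, w2   [□-rule on 6 via w0Rw2]
21. ¬□p, w2   [→-rule on 19 (branches; this branch)]
22. ¬p, w3   [¬□-rule on 12: fresh world w3, w0Rw3]
23. □p → (p → ¬p), w3   [□-rule on 4 via w0Rw3]
24. □p, w3   [□-rule on 6 via w0Rw3]
25. p, w3   [□-rule on 9 via w0Rw3]
Accessibility: w0Rw0, w0Rw1, w0Rw2, w0Rw3, w1Rw0, w1Rw1, w1Rw2, w1Rw3, w2Rw0, w2Rw1, w2Rw2, w2Rw3, w3Rw0, w3Rw1, w3Rw2, w3Rw3
Branch closes: p and ¬p both at w3.
(One branch shown.) All branches close.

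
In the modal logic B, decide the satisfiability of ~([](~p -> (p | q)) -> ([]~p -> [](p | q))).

1. ~([](~p -> (p | q)) -> ([]~p -> [](p | q))), u
2. [](~p -> (p | q)), u
3. ~([]~p -> [](p | q)), u
4. []~p, u
5. ~[](p | q), u
6. ~p -> (p | q), u
7. ~p, u
8. p | q, u
9. q, u
10. ~(p | q), v
11. ~p, v
12. ~q, v
13. ~p -> (p | q), v
14. p | q, v
15. q, v
Accessibility: uRu, uRv, vRu, vRv
Branch closes: q and ~q both at v.
(One branch shown.) All branches close.

Unsatisfiable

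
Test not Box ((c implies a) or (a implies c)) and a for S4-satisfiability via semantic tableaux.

Unsatisfiable (every branch closes)

1. not Box ((c implies a) or (a implies c)) and a, u
2. not Box ((c implies a) or (a implies c)), u
3. a, u
4. not ((c implies a) or (a implies c)), v
5. not (c implies a), v
6. not (a implies c), v
7. c, v
8. not a, v
9. a, v
10. not c, v
Accessibility: uRu, uRv, vRv
Branch closes: a and not a both at v.
Every branch closes; the branch above is one of them.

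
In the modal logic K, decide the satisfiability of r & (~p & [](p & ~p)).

Yes, satisfiable

1. r & (~p & [](p & ~p)), w0
2. r, w0   [&-rule on 1]
3. ~p & [](p & ~p), w0   [&-rule on 1]
4. ~p, w0   [&-rule on 3]
5. [](p & ~p), w0   [&-rule on 3]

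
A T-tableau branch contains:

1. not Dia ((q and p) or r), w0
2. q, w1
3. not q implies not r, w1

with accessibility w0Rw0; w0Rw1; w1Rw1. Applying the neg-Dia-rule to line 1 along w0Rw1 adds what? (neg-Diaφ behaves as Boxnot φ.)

not ((q and p) or r), w1

neg-Diaφ behaves as Boxnot φ: propagate the negated body to each accessible world.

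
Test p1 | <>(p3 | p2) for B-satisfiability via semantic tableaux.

1. p1 | <>(p3 | p2), 0
2. <>(p3 | p2), 0   [|-rule on 1 (branches; this branch)]
3. p3 | p2, 1   [<>-rule on 2: fresh world 1, 0R1]
4. p2, 1   [|-rule on 3 (branches; this branch)]
Accessibility: 0R0, 0R1, 1R0, 1R1

Yes, satisfiable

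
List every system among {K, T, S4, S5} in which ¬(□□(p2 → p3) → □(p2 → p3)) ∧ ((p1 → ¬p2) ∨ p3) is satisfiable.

K-tableau for the formula:
1. ¬(□□(p2 → p3) → □(p2 → p3)) ∧ ((p1 → ¬p2) ∨ p3), 0
2. ¬(□□(p2 → p3) → □(p2 → p3)), 0   [∧-rule on 1]
3. (p1 → ¬p2) ∨ p3, 0   [∧-rule on 1]
4. □□(p2 → p3), 0   [¬→-rule on 2]
5. ¬□(p2 → p3), 0   [¬→-rule on 2]
6. p3, 0   [∨-rule on 3 (branches; this branch)]
7. ¬(p2 → p3), 1   [¬□-rule on 5: fresh world 1, 0R1]
8. p2, 1   [¬→-rule on 7]
9. ¬p3, 1   [¬→-rule on 7]
10. □(p2 → p3), 1   [□-rule on 4 via 0R1]
Accessibility: 0R1
Complete open branch: satisfiable in K.
T-tableau for the formula:
1. ¬(□□(p2 → p3) → □(p2 → p3)) ∧ ((p1 → ¬p2) ∨ p3), 0
2. ¬(□□(p2 → p3) → □(p2 → p3)), 0   [∧-rule on 1]
3. (p1 → ¬p2) ∨ p3, 0   [∧-rule on 1]
4. □□(p2 → p3), 0   [¬→-rule on 2]
5. ¬□(p2 → p3), 0   [¬→-rule on 2]
6. □(p2 → p3), 0   [□-rule on 4 via 0R0]
7. p2 → p3, 0   [□-rule on 6 via 0R0]
8. p1 → ¬p2, 0   [∨-rule on 3 (branches; this branch)]
9. p3, 0   [→-rule on 7 (branches; this branch)]
10. ¬p2, 0   [→-rule on 8 (branches; this branch)]
11. ¬(p2 → p3), 1   [¬□-rule on 5: fresh world 1, 0R1]
12. p2, 1   [¬→-rule on 11]
13. ¬p3, 1   [¬→-rule on 11]
14. □(p2 → p3), 1   [□-rule on 4 via 0R1]
15. p2 → p3, 1   [□-rule on 6 via 0R1]
16. p3, 1   [→-rule on 15 (branches; this branch)]
Accessibility: 0R0, 0R1, 1R1
Branch closes: p3 and ¬p3 both at 1.
Every branch closes (one shown): unsatisfiable in T, hence also in S4, S5 (every S4/S5-frame is a T-frame).

K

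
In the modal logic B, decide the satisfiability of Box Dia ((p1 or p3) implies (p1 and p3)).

1. Box Dia ((p1 or p3) implies (p1 and p3)), w0
2. Dia ((p1 or p3) implies (p1 and p3)), w0
3. (p1 or p3) implies (p1 and p3), w1
4. Dia ((p1 or p3) implies (p1 and p3)), w1
5. p1 and p3, w1
6. p1, w1
7. p3, w1
8. (p1 or p3) implies (p1 and p3), w2
9. p1 and p3, w2
10. p1, w2
11. p3, w2
Accessibility: w0Rw0, w0Rw1, w1Rw0, w1Rw1, w1Rw2, w2Rw1, w2Rw2

Yes, satisfiable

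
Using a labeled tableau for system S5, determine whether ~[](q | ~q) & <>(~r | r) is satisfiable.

Unsatisfiable (every branch closes)

1. ~[](q | ~q) & <>(~r | r), w0
2. ~[](q | ~q), w0
3. <>(~r | r), w0
4. ~(q | ~q), w1
5. ~q, w1
6. q, w1
Accessibility: w0Rw0, w0Rw1, w1Rw0, w1Rw1
Branch closes: q and ~q both at w1.
All branches of the tableau close; one closing branch shown above.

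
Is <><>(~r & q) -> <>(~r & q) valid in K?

No, not valid

Tableau for the negation ~(<><>(~r & q) -> <>(~r & q)):
1. ~(<><>(~r & q) -> <>(~r & q)), u
2. <><>(~r & q), u
3. ~<>(~r & q), u
4. <>(~r & q), v
5. ~(~r & q), v
6. ~q, v
7. ~r & q, w
8. ~r, w
9. q, w
Accessibility: uRv, vRw
The negation has an open branch (countermodel exists).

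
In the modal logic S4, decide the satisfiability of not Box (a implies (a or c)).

Unsatisfiable

1. not Box (a implies (a or c)), 0
2. not (a implies (a or c)), 1   [neg-Box-rule on 1: fresh world 1, 0R1]
3. a, 1   [neg-implies-rule on 2]
4. not (a or c), 1   [neg-implies-rule on 2]
5. not a, 1   [neg-or-rule on 4]
6. not c, 1   [neg-or-rule on 4]
Accessibility: 0R0, 0R1, 1R1
Branch closes: a and not a both at 1.
(One branch shown.) All branches close.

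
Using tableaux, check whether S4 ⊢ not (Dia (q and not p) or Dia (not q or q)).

Invalid (countermodel exists)

Tableau for the negation Dia (q and not p) or Dia (not q or q):
1. Dia (q and not p) or Dia (not q or q), u
2. Dia (not q or q), u   [or-rule on 1 (branches; this branch)]
3. not q or q, v   [Dia-rule on 2: fresh world v, uRv]
4. q, v   [or-rule on 3 (branches; this branch)]
Accessibility: uRu, uRv, vRv
The negation has an open branch (countermodel exists).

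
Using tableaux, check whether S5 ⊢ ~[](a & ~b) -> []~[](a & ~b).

Yes, valid

Tableau for the negation ~(~[](a & ~b) -> []~[](a & ~b)):
1. ~(~[](a & ~b) -> []~[](a & ~b)), w0
2. ~[](a & ~b), w0
3. ~[]~[](a & ~b), w0
4. ~(a & ~b), w1
5. b, w1
6. [](a & ~b), w2
7. a & ~b, w0
8. a, w0
9. ~b, w0
10. a & ~b, w1
11. a, w1
12. ~b, w1
Accessibility: w0Rw0, w0Rw1, w0Rw2, w1Rw0, w1Rw1, w1Rw2, w2Rw0, w2Rw1, w2Rw2
Branch closes: b and ~b both at w1.
All branches of the negation close; one closing branch shown above.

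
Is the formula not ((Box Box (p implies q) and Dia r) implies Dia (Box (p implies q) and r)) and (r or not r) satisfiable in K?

1. not ((Box Box (p implies q) and Dia r) implies Dia (Box (p implies q) and r)) and (r or not r), 0
2. not ((Box Box (p implies q) and Dia r) implies Dia (Box (p implies q) and r)), 0   [and-rule on 1]
3. r or not r, 0   [and-rule on 1]
4. Box Box (p implies q) and Dia r, 0   [neg-implies-rule on 2]
5. not Dia (Box (p implies q) and r), 0   [neg-implies-rule on 2]
6. Box Box (p implies q), 0   [and-rule on 4]
7. Dia r, 0   [and-rule on 4]
8. not r, 0   [or-rule on 3 (branches; this branch)]
9. r, 1   [Dia-rule on 7: fresh world 1, 0R1]
10. not (Box (p implies q) and r), 1   [neg-Dia-rule on 5 via 0R1]
11. Box (p implies q), 1   [Box-rule on 6 via 0R1]
12. not Box (p implies q), 1   [neg-and-rule on 10 (branches; this branch)]
13. not (p implies q), 2   [neg-Box-rule on 12: fresh world 2, 1R2]
14. p, 2   [neg-implies-rule on 13]
15. not q, 2   [neg-implies-rule on 13]
16. p implies q, 2   [Box-rule on 11 via 1R2]
17. q, 2   [implies-rule on 16 (branches; this branch)]
Accessibility: 0R1, 1R2
Branch closes: q and not q both at 2.
(One branch shown.) All branches close.

Unsatisfiable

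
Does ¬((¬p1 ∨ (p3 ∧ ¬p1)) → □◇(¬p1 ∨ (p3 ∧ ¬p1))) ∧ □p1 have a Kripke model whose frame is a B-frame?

1. ¬((¬p1 ∨ (p3 ∧ ¬p1)) → □◇(¬p1 ∨ (p3 ∧ ¬p1))) ∧ □p1, u
2. ¬((¬p1 ∨ (p3 ∧ ¬p1)) → □◇(¬p1 ∨ (p3 ∧ ¬p1))), u   [∧-rule on 1]
3. □p1, u   [∧-rule on 1]
4. ¬p1 ∨ (p3 ∧ ¬p1), u   [¬→-rule on 2]
5. ¬□◇(¬p1 ∨ (p3 ∧ ¬p1)), u   [¬→-rule on 2]
6. p1, u   [□-rule on 3 via uRu]
7. p3 ∧ ¬p1, u   [∨-rule on 4 (branches; this branch)]
8. p3, u   [∧-rule on 7]
9. ¬p1, u   [∧-rule on 7]
Accessibility: uRu
Branch closes: p1 and ¬p1 both at u.
All branches of the tableau close; one closing branch shown above.

No, unsatisfiable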